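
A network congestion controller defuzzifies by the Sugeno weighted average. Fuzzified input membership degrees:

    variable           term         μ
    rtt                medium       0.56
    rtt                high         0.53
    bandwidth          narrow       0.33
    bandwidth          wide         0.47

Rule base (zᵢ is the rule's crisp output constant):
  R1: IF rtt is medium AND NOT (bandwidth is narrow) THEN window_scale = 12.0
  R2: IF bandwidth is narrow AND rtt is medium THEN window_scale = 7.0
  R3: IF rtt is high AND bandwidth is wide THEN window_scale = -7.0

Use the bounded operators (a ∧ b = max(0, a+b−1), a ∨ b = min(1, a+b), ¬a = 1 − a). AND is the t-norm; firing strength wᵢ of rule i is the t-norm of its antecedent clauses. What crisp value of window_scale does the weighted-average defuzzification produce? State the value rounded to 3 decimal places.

R1 (z=12.0): medium=0.56, ¬narrow=1−0.33=0.67; AND[max(0, a+b−1)] → w = 0.23
R2 (z=7.0): narrow=0.33, medium=0.56; AND[max(0, a+b−1)] → w = 0.00
R3 (z=-7.0): high=0.53, wide=0.47; AND[max(0, a+b−1)] → w = 0.00
Weighted average = (0.23·12.0 + 0.00·7.0 + 0.00·-7.0) / (0.23 + 0.00 + 0.00)
  = 2.7600 / 0.2300 = 12.000

12.000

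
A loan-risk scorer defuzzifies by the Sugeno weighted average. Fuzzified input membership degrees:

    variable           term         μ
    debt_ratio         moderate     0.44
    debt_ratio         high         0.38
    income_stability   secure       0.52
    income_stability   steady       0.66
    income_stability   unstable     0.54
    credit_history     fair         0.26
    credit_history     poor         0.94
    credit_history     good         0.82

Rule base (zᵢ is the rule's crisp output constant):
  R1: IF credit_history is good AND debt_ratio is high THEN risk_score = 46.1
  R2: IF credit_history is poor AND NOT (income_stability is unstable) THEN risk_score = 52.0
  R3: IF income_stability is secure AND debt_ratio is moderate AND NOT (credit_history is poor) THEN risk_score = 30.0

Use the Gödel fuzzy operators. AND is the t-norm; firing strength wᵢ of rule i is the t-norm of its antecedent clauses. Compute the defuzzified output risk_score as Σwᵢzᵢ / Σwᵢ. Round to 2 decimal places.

R1 (z=46.1): good=0.82, high=0.38; AND[min(a, b)] → w = 0.38
R2 (z=52.0): poor=0.94, ¬unstable=1−0.54=0.46; AND[min(a, b)] → w = 0.46
R3 (z=30.0): secure=0.52, moderate=0.44, ¬poor=1−0.94=0.06; AND[min(a, b)] → w = 0.06
Weighted average = (0.38·46.1 + 0.46·52.0 + 0.06·30.0) / (0.38 + 0.46 + 0.06)
  = 43.2380 / 0.9000 = 48.04

48.04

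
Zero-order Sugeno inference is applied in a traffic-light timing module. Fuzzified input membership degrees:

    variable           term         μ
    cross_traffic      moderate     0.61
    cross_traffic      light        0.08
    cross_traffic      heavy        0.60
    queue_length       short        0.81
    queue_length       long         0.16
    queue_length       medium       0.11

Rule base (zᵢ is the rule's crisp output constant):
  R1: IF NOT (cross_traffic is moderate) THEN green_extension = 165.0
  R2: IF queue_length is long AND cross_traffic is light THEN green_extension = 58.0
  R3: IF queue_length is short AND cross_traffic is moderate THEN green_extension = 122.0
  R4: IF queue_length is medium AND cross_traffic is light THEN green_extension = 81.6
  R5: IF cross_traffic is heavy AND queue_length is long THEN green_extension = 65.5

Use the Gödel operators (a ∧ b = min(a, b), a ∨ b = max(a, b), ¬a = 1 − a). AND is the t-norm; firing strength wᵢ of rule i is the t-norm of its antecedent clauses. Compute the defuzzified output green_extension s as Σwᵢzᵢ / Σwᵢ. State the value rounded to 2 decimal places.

121.53

R1 (z=165.0): ¬moderate=1−0.61=0.39 → w = 0.39
R2 (z=58.0): long=0.16, light=0.08; AND[min(a, b)] → w = 0.08
R3 (z=122.0): short=0.81, moderate=0.61; AND[min(a, b)] → w = 0.61
R4 (z=81.6): medium=0.11, light=0.08; AND[min(a, b)] → w = 0.08
R5 (z=65.5): heavy=0.60, long=0.16; AND[min(a, b)] → w = 0.16
Weighted average = (0.39·165.0 + 0.08·58.0 + 0.61·122.0 + 0.08·81.6 + 0.16·65.5) / (0.39 + 0.08 + 0.61 + 0.08 + 0.16)
  = 160.4180 / 1.3200 = 121.53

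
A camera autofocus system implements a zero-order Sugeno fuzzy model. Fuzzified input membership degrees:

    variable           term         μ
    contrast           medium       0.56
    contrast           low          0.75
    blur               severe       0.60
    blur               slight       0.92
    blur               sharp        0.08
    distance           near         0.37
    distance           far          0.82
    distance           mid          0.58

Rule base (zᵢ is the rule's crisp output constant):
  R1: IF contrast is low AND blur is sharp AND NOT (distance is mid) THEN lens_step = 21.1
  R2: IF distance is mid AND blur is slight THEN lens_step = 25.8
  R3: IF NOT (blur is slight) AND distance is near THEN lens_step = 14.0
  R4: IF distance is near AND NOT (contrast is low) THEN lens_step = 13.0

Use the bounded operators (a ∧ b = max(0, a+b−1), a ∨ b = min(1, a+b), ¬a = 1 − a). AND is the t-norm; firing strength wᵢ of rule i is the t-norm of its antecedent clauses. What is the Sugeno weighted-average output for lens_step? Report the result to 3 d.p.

25.800

R1 (z=21.1): low=0.75, sharp=0.08, ¬mid=1−0.58=0.42; AND[max(0, a+b−1)] → w = 0.00
R2 (z=25.8): mid=0.58, slight=0.92; AND[max(0, a+b−1)] → w = 0.50
R3 (z=14.0): ¬slight=1−0.92=0.08, near=0.37; AND[max(0, a+b−1)] → w = 0.00
R4 (z=13.0): near=0.37, ¬low=1−0.75=0.25; AND[max(0, a+b−1)] → w = 0.00
Weighted average = (0.00·21.1 + 0.50·25.8 + 0.00·14.0 + 0.00·13.0) / (0.00 + 0.50 + 0.00 + 0.00)
  = 12.9000 / 0.5000 = 25.800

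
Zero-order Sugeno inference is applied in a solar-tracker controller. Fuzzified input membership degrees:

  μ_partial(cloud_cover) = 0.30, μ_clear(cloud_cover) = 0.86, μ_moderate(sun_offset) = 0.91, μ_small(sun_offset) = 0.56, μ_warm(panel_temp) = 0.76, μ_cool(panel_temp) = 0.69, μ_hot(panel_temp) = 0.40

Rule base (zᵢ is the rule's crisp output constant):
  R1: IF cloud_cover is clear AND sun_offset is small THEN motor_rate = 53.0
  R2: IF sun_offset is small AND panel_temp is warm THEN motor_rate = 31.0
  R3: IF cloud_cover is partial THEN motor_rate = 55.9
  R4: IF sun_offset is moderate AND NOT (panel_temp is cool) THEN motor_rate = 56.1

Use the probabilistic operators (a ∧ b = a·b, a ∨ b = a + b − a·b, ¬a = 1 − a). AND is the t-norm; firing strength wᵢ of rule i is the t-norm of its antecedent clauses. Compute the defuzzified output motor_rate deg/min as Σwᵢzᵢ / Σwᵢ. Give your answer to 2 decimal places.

R1 (z=53.0): clear=0.86, small=0.56; AND[a·b] → w = 0.4816
R2 (z=31.0): small=0.56, warm=0.76; AND[a·b] → w = 0.4256
R3 (z=55.9): partial=0.30 → w = 0.3000
R4 (z=56.1): moderate=0.91, ¬cool=1−0.69=0.31; AND[a·b] → w = 0.2821
Weighted average = (0.4816·53.0 + 0.4256·31.0 + 0.3000·55.9 + 0.2821·56.1) / (0.4816 + 0.4256 + 0.3000 + 0.2821)
  = 71.3142 / 1.4893 = 47.88

47.88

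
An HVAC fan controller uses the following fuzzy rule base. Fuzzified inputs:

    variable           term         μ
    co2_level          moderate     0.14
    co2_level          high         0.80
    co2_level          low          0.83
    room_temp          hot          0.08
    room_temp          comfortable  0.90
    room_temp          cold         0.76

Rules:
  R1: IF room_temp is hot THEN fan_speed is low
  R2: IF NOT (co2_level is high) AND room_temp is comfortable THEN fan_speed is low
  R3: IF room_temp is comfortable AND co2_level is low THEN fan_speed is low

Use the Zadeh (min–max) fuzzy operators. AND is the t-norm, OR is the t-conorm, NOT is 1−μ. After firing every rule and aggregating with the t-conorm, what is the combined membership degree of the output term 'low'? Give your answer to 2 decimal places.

R1: hot=0.08 → w = 0.08
R2: ¬high=1−0.80=0.20, comfortable=0.90; AND[min(a, b)] → w = 0.20
R3: comfortable=0.90, low=0.83; AND[min(a, b)] → w = 0.83
Rules with consequent 'low': {R1, R2, R3} → strengths 0.08, 0.20, 0.83
Aggregate via t-conorm [max(a, b)]: 0.83

0.83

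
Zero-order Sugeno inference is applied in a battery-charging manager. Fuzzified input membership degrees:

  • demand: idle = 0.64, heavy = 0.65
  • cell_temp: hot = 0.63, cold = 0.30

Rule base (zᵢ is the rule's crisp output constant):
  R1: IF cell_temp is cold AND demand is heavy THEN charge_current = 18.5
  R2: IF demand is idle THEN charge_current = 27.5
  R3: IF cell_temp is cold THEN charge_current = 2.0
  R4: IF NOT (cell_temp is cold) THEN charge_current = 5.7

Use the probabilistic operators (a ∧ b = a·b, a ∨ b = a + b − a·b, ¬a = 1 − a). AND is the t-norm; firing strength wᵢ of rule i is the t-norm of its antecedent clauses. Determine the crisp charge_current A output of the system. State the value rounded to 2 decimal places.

R1 (z=18.5): cold=0.30, heavy=0.65; AND[a·b] → w = 0.1950
R2 (z=27.5): idle=0.64 → w = 0.6400
R3 (z=2.0): cold=0.30 → w = 0.3000
R4 (z=5.7): ¬cold=1−0.30=0.70 → w = 0.7000
Weighted average = (0.1950·18.5 + 0.6400·27.5 + 0.3000·2.0 + 0.7000·5.7) / (0.1950 + 0.6400 + 0.3000 + 0.7000)
  = 25.7975 / 1.8350 = 14.06

14.06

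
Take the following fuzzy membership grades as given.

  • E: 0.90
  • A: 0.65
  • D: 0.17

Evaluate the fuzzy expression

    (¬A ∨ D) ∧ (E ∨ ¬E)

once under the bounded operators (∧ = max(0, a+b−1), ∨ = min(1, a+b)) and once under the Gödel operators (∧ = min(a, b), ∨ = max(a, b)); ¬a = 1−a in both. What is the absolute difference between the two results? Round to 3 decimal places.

Under bounded:
  ¬A = 1 − 0.65 = 0.35
  ¬A ∨ D = min(1, a+b) on (0.35, 0.17) = 0.52
  ¬E = 1 − 0.90 = 0.10
  E ∨ ¬E = min(1, a+b) on (0.90, 0.10) = 1.00
  (¬A ∨ D) ∧ (E ∨ ¬E) = max(0, a+b−1) on (0.52, 1.00) = 0.52
  → value = 0.5200
Under Gödel:
  ¬A = 1 − 0.65 = 0.35
  ¬A ∨ D = max(a, b) on (0.35, 0.17) = 0.35
  ¬E = 1 − 0.90 = 0.10
  E ∨ ¬E = max(a, b) on (0.90, 0.10) = 0.90
  (¬A ∨ D) ∧ (E ∨ ¬E) = min(a, b) on (0.35, 0.90) = 0.35
  → value = 0.3500
|0.5200 − 0.3500| = 0.170

0.170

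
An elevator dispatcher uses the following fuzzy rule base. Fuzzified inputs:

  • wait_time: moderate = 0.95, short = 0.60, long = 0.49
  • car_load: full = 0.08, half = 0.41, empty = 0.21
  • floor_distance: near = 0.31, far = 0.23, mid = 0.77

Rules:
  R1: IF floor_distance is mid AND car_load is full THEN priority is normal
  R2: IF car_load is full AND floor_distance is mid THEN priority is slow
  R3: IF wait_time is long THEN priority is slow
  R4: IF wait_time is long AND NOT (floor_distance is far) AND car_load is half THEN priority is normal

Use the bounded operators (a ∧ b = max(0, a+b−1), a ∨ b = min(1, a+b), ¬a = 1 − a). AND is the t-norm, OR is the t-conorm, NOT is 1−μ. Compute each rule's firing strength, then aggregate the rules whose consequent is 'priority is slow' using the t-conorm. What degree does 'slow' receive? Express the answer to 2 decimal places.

0.49

R1: mid=0.77, full=0.08; AND[max(0, a+b−1)] → w = 0.00
R2: full=0.08, mid=0.77; AND[max(0, a+b−1)] → w = 0.00
R3: long=0.49 → w = 0.49
R4: long=0.49, ¬far=1−0.23=0.77, half=0.41; AND[max(0, a+b−1)] → w = 0.00
Rules with consequent 'slow': {R2, R3} → strengths 0.00, 0.49
Aggregate via t-conorm [min(1, a+b)]: 0.49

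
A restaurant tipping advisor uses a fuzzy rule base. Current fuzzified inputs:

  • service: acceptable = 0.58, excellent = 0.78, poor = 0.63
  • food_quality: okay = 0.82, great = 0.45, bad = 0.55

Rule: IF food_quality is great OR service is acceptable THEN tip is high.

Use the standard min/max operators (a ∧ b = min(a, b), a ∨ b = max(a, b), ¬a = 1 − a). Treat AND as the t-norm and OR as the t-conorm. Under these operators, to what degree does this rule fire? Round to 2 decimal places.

firing strength: great=0.45, acceptable=0.58; OR[max(a, b)] → w = 0.58

0.58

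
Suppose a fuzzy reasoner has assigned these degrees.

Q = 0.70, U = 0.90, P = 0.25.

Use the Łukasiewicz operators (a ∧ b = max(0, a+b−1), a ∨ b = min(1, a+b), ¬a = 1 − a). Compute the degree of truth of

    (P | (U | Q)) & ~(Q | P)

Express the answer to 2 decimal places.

U | Q = min(1, a+b) on (0.90, 0.70) = 1.00
P | (U | Q) = min(1, a+b) on (0.25, 1.00) = 1.00
Q | P = min(1, a+b) on (0.70, 0.25) = 0.95
~(Q | P) = 1 − 0.95 = 0.05
(P | (U | Q)) & ~(Q | P) = max(0, a+b−1) on (1.00, 0.05) = 0.05

0.05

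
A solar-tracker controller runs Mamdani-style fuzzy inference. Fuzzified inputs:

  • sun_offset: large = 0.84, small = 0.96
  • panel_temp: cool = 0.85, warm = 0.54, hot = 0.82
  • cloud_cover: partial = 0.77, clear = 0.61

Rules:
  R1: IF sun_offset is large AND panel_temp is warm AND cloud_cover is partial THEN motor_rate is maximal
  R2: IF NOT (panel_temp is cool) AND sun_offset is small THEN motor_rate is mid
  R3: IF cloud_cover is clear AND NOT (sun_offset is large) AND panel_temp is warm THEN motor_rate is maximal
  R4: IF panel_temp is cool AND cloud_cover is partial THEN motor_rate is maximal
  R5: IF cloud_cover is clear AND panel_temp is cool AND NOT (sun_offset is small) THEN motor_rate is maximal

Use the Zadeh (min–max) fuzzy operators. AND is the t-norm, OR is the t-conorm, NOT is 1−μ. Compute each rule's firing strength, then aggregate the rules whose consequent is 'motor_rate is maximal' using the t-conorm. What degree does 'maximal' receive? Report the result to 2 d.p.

R1: large=0.84, warm=0.54, partial=0.77; AND[min(a, b)] → w = 0.54
R2: ¬cool=1−0.85=0.15, small=0.96; AND[min(a, b)] → w = 0.15
R3: clear=0.61, ¬large=1−0.84=0.16, warm=0.54; AND[min(a, b)] → w = 0.16
R4: cool=0.85, partial=0.77; AND[min(a, b)] → w = 0.77
R5: clear=0.61, cool=0.85, ¬small=1−0.96=0.04; AND[min(a, b)] → w = 0.04
Rules with consequent 'maximal': {R1, R3, R4, R5} → strengths 0.54, 0.16, 0.77, 0.04
Aggregate via t-conorm [max(a, b)]: 0.77

0.77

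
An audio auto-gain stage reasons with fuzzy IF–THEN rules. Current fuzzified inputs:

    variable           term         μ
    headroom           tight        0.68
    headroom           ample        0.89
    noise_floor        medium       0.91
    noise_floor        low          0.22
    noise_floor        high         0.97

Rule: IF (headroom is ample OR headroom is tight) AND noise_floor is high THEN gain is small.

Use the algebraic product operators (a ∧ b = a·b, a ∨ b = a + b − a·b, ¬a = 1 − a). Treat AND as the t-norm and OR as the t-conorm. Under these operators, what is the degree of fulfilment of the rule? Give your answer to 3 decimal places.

firing strength: (ample=0.89 OR tight=0.68) = 0.9648; AND[a·b] with high=0.97 → w = 0.9359

0.936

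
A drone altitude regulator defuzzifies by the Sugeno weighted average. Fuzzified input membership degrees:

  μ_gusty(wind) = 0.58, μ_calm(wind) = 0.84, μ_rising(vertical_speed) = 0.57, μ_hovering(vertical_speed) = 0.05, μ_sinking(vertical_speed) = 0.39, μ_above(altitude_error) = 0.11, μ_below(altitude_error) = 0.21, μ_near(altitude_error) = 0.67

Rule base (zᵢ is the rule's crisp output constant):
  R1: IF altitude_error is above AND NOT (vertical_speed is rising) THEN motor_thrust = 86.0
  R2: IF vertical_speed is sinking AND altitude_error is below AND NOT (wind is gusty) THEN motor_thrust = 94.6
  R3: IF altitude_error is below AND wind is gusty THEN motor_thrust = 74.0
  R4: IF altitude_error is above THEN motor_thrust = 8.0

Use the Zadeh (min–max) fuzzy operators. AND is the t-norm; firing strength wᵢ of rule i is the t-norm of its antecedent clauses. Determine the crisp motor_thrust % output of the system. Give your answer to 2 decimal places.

R1 (z=86.0): above=0.11, ¬rising=1−0.57=0.43; AND[min(a, b)] → w = 0.11
R2 (z=94.6): sinking=0.39, below=0.21, ¬gusty=1−0.58=0.42; AND[min(a, b)] → w = 0.21
R3 (z=74.0): below=0.21, gusty=0.58; AND[min(a, b)] → w = 0.21
R4 (z=8.0): above=0.11 → w = 0.11
Weighted average = (0.11·86.0 + 0.21·94.6 + 0.21·74.0 + 0.11·8.0) / (0.11 + 0.21 + 0.21 + 0.11)
  = 45.7460 / 0.6400 = 71.48

71.48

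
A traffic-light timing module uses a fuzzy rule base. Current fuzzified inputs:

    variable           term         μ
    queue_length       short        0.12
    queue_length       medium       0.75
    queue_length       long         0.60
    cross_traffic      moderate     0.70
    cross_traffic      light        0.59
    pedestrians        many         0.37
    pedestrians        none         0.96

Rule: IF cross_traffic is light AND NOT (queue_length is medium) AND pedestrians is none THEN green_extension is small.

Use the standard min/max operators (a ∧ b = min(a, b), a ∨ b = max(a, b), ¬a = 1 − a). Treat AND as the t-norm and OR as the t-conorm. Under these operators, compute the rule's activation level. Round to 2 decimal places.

firing strength: light=0.59, ¬medium=1−0.75=0.25, none=0.96; AND[min(a, b)] → w = 0.25

0.25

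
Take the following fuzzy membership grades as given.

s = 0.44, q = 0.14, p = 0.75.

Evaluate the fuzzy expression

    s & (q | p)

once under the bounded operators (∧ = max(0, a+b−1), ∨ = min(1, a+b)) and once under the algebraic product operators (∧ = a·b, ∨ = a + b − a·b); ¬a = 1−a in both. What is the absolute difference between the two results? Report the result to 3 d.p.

Under bounded:
  q | p = min(1, a+b) on (0.14, 0.75) = 0.89
  s & (q | p) = max(0, a+b−1) on (0.44, 0.89) = 0.33
  → value = 0.3300
Under algebraic product:
  q | p = a + b − a·b on (0.1400, 0.7500) = 0.7850
  s & (q | p) = a·b on (0.4400, 0.7850) = 0.3454
  → value = 0.3454
|0.3300 − 0.3454| = 0.015

0.015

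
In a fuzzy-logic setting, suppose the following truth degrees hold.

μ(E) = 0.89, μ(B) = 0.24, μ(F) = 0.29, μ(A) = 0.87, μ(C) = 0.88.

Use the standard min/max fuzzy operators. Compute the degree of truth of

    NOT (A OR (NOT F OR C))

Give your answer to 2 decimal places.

0.12

NOT F = 1 − 0.29 = 0.71
NOT F OR C = max(a, b) on (0.71, 0.88) = 0.88
A OR (NOT F OR C) = max(a, b) on (0.87, 0.88) = 0.88
NOT (A OR (NOT F OR C)) = 1 − 0.88 = 0.12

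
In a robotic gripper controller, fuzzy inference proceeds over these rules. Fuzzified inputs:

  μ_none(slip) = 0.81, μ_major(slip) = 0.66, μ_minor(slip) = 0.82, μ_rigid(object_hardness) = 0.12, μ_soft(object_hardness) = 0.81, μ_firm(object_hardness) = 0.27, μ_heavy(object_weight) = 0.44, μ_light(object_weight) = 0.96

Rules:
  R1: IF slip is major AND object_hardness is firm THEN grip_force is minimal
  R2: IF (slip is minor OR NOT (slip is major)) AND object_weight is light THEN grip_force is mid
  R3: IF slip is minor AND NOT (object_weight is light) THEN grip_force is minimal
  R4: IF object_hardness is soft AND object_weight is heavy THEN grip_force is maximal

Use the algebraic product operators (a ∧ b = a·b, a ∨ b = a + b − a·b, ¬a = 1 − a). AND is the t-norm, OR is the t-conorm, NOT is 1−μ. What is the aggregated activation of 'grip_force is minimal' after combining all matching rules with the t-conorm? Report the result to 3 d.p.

0.205

R1: major=0.66, firm=0.27; AND[a·b] → w = 0.1782
R2: (minor=0.82 OR ¬major=1−0.66=0.34) = 0.8812; AND[a·b] with light=0.96 → w = 0.8460
R3: minor=0.82, ¬light=1−0.96=0.04; AND[a·b] → w = 0.0328
R4: soft=0.81, heavy=0.44; AND[a·b] → w = 0.3564
Rules with consequent 'minimal': {R1, R3} → strengths 0.1782, 0.0328
Aggregate via t-conorm [a + b − a·b]: 0.2052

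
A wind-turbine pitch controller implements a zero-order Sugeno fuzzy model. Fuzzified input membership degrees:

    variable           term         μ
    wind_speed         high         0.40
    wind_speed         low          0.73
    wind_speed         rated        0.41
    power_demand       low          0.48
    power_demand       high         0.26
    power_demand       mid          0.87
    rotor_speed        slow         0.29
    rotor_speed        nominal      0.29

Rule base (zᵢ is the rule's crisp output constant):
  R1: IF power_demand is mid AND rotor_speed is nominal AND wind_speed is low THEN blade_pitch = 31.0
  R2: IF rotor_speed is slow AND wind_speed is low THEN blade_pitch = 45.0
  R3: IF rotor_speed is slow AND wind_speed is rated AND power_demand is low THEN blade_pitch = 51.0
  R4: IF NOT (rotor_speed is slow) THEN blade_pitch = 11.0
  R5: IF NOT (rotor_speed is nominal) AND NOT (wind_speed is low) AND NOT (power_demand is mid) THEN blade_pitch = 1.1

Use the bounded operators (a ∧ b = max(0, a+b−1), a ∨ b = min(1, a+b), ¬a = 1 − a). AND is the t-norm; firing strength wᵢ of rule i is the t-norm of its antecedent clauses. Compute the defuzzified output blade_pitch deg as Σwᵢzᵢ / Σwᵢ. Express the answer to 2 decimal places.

11.93

R1 (z=31.0): mid=0.87, nominal=0.29, low=0.73; AND[max(0, a+b−1)] → w = 0.00
R2 (z=45.0): slow=0.29, low=0.73; AND[max(0, a+b−1)] → w = 0.02
R3 (z=51.0): slow=0.29, rated=0.41, low=0.48; AND[max(0, a+b−1)] → w = 0.00
R4 (z=11.0): ¬slow=1−0.29=0.71 → w = 0.71
R5 (z=1.1): ¬nominal=1−0.29=0.71, ¬low=1−0.73=0.27, ¬mid=1−0.87=0.13; AND[max(0, a+b−1)] → w = 0.00
Weighted average = (0.00·31.0 + 0.02·45.0 + 0.00·51.0 + 0.71·11.0 + 0.00·1.1) / (0.00 + 0.02 + 0.00 + 0.71 + 0.00)
  = 8.7100 / 0.7300 = 11.93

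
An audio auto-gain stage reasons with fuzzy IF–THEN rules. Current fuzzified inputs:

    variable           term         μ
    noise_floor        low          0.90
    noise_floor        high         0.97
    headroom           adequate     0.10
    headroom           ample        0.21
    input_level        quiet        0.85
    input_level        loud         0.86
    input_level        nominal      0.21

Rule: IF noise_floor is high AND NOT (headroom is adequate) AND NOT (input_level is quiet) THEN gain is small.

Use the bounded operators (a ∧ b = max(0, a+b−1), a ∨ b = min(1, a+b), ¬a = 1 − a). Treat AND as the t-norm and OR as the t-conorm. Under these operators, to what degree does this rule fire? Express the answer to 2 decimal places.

firing strength: high=0.97, ¬adequate=1−0.10=0.90, ¬quiet=1−0.85=0.15; AND[max(0, a+b−1)] → w = 0.02

0.02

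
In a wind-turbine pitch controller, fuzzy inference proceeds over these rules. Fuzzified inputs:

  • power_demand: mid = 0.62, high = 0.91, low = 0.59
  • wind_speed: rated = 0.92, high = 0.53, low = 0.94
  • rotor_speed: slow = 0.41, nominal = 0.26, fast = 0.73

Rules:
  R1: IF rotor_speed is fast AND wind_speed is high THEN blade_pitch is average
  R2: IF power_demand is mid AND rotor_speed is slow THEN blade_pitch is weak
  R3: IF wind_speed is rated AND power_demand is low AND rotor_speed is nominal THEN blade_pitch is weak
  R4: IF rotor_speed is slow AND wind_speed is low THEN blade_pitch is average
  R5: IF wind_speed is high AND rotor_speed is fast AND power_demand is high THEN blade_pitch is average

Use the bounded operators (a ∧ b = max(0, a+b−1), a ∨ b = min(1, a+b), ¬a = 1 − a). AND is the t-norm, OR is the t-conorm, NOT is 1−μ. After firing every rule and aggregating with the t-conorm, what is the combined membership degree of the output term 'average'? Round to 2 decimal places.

R1: fast=0.73, high=0.53; AND[max(0, a+b−1)] → w = 0.26
R2: mid=0.62, slow=0.41; AND[max(0, a+b−1)] → w = 0.03
R3: rated=0.92, low=0.59, nominal=0.26; AND[max(0, a+b−1)] → w = 0.00
R4: slow=0.41, low=0.94; AND[max(0, a+b−1)] → w = 0.35
R5: high=0.53, fast=0.73, high=0.91; AND[max(0, a+b−1)] → w = 0.17
Rules with consequent 'average': {R1, R4, R5} → strengths 0.26, 0.35, 0.17
Aggregate via t-conorm [min(1, a+b)]: 0.78

0.78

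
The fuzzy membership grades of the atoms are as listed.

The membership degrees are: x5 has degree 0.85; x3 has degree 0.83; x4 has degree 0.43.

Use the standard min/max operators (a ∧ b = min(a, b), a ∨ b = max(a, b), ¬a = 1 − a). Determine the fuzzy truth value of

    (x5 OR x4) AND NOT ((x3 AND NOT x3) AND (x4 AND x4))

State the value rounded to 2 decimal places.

x5 OR x4 = max(a, b) on (0.85, 0.43) = 0.85
NOT x3 = 1 − 0.83 = 0.17
x3 AND NOT x3 = min(a, b) on (0.83, 0.17) = 0.17
x4 AND x4 = min(a, b) on (0.43, 0.43) = 0.43
(x3 AND NOT x3) AND (x4 AND x4) = min(a, b) on (0.17, 0.43) = 0.17
NOT ((x3 AND NOT x3) AND (x4 AND x4)) = 1 − 0.17 = 0.83
(x5 OR x4) AND NOT ((x3 AND NOT x3) AND (x4 AND x4)) = min(a, b) on (0.85, 0.83) = 0.83

0.83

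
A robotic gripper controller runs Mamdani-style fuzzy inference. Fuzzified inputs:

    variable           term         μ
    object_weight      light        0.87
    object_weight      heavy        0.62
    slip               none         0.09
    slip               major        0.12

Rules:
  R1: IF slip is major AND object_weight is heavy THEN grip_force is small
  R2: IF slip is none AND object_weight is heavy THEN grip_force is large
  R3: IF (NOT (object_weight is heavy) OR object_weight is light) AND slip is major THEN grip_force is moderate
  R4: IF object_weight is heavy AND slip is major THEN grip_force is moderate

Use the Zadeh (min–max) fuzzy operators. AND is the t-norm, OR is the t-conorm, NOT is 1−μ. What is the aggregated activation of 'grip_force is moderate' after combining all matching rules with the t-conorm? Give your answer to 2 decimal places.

R1: major=0.12, heavy=0.62; AND[min(a, b)] → w = 0.12
R2: none=0.09, heavy=0.62; AND[min(a, b)] → w = 0.09
R3: (¬heavy=1−0.62=0.38 OR light=0.87) = 0.87; AND[min(a, b)] with major=0.12 → w = 0.12
R4: heavy=0.62, major=0.12; AND[min(a, b)] → w = 0.12
Rules with consequent 'moderate': {R3, R4} → strengths 0.12, 0.12
Aggregate via t-conorm [max(a, b)]: 0.12

0.12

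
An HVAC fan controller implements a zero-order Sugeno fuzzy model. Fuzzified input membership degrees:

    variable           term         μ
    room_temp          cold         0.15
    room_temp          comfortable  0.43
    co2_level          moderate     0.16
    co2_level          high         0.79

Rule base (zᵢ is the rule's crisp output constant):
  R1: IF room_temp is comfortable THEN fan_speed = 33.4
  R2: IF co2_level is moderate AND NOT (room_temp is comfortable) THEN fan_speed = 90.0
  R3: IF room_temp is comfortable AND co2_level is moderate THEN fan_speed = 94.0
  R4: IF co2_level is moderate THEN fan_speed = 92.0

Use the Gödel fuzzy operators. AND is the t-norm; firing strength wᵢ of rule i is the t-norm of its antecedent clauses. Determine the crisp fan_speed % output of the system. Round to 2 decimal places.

64.31

R1 (z=33.4): comfortable=0.43 → w = 0.43
R2 (z=90.0): moderate=0.16, ¬comfortable=1−0.43=0.57; AND[min(a, b)] → w = 0.16
R3 (z=94.0): comfortable=0.43, moderate=0.16; AND[min(a, b)] → w = 0.16
R4 (z=92.0): moderate=0.16 → w = 0.16
Weighted average = (0.43·33.4 + 0.16·90.0 + 0.16·94.0 + 0.16·92.0) / (0.43 + 0.16 + 0.16 + 0.16)
  = 58.5220 / 0.9100 = 64.31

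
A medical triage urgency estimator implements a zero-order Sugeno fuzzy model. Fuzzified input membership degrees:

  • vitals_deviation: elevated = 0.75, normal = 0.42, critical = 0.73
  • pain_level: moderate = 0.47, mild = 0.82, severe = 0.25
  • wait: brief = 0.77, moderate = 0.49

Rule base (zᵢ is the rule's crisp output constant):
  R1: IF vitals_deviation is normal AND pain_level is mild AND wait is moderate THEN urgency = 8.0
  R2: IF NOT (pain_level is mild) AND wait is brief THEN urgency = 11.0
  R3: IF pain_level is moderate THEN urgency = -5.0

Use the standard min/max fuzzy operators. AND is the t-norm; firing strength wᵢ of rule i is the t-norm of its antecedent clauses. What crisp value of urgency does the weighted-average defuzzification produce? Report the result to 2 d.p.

R1 (z=8.0): normal=0.42, mild=0.82, moderate=0.49; AND[min(a, b)] → w = 0.42
R2 (z=11.0): ¬mild=1−0.82=0.18, brief=0.77; AND[min(a, b)] → w = 0.18
R3 (z=-5.0): moderate=0.47 → w = 0.47
Weighted average = (0.42·8.0 + 0.18·11.0 + 0.47·-5.0) / (0.42 + 0.18 + 0.47)
  = 2.9900 / 1.0700 = 2.79

2.79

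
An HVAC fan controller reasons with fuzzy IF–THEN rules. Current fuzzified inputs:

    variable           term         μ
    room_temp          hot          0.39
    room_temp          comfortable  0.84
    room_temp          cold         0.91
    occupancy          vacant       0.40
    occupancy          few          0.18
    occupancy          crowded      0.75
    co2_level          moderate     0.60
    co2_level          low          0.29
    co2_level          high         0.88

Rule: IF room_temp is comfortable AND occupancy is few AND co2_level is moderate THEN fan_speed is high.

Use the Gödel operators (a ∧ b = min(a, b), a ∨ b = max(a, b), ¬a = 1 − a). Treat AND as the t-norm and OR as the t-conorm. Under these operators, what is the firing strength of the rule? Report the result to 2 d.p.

0.18

firing strength: comfortable=0.84, few=0.18, moderate=0.60; AND[min(a, b)] → w = 0.18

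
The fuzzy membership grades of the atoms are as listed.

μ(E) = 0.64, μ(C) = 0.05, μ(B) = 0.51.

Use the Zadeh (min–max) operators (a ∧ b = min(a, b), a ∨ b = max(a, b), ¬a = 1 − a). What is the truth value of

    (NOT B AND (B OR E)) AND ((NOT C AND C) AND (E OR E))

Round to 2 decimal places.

0.05

NOT B = 1 − 0.51 = 0.49
B OR E = max(a, b) on (0.51, 0.64) = 0.64
NOT B AND (B OR E) = min(a, b) on (0.49, 0.64) = 0.49
NOT C = 1 − 0.05 = 0.95
NOT C AND C = min(a, b) on (0.95, 0.05) = 0.05
E OR E = max(a, b) on (0.64, 0.64) = 0.64
(NOT C AND C) AND (E OR E) = min(a, b) on (0.05, 0.64) = 0.05
(NOT B AND (B OR E)) AND ((NOT C AND C) AND (E OR E)) = min(a, b) on (0.49, 0.05) = 0.05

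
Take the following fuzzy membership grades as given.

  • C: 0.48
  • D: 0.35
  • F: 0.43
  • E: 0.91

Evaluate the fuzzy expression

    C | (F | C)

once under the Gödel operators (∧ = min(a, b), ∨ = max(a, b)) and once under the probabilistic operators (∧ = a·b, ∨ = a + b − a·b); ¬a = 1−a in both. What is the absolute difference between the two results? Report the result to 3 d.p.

0.366

Under Gödel:
  F | C = max(a, b) on (0.43, 0.48) = 0.48
  C | (F | C) = max(a, b) on (0.48, 0.48) = 0.48
  → value = 0.4800
Under probabilistic:
  F | C = a + b − a·b on (0.4300, 0.4800) = 0.7036
  C | (F | C) = a + b − a·b on (0.4800, 0.7036) = 0.8459
  → value = 0.8459
|0.4800 − 0.8459| = 0.366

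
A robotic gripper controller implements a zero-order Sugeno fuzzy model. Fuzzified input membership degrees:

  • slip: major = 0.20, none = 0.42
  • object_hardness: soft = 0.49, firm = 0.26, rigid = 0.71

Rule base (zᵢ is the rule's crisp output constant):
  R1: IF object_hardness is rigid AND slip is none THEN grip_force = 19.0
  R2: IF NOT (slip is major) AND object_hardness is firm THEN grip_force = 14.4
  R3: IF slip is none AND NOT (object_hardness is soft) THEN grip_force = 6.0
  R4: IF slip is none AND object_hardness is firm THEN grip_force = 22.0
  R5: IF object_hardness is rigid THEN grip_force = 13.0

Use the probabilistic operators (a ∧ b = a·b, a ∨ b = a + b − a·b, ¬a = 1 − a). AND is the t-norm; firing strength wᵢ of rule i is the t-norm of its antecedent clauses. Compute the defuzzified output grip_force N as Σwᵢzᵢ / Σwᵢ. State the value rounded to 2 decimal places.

R1 (z=19.0): rigid=0.71, none=0.42; AND[a·b] → w = 0.2982
R2 (z=14.4): ¬major=1−0.20=0.80, firm=0.26; AND[a·b] → w = 0.2080
R3 (z=6.0): none=0.42, ¬soft=1−0.49=0.51; AND[a·b] → w = 0.2142
R4 (z=22.0): none=0.42, firm=0.26; AND[a·b] → w = 0.1092
R5 (z=13.0): rigid=0.71 → w = 0.7100
Weighted average = (0.2982·19.0 + 0.2080·14.4 + 0.2142·6.0 + 0.1092·22.0 + 0.7100·13.0) / (0.2982 + 0.2080 + 0.2142 + 0.1092 + 0.7100)
  = 21.5786 / 1.5396 = 14.02

14.02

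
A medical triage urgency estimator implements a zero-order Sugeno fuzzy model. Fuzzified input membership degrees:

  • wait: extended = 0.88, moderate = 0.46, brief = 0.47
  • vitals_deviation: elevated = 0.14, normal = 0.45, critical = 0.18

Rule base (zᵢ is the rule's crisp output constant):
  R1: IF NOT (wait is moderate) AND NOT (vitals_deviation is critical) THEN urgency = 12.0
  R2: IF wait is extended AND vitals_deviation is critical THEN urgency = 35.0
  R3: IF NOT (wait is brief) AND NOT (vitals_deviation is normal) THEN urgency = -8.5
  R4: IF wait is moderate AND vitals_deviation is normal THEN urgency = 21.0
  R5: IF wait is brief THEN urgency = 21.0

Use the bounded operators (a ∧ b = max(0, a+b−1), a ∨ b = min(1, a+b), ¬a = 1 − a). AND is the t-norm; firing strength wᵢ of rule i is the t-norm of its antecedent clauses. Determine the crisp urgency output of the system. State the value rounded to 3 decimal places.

16.093

R1 (z=12.0): ¬moderate=1−0.46=0.54, ¬critical=1−0.18=0.82; AND[max(0, a+b−1)] → w = 0.36
R2 (z=35.0): extended=0.88, critical=0.18; AND[max(0, a+b−1)] → w = 0.06
R3 (z=-8.5): ¬brief=1−0.47=0.53, ¬normal=1−0.45=0.55; AND[max(0, a+b−1)] → w = 0.08
R4 (z=21.0): moderate=0.46, normal=0.45; AND[max(0, a+b−1)] → w = 0.00
R5 (z=21.0): brief=0.47 → w = 0.47
Weighted average = (0.36·12.0 + 0.06·35.0 + 0.08·-8.5 + 0.00·21.0 + 0.47·21.0) / (0.36 + 0.06 + 0.08 + 0.00 + 0.47)
  = 15.6100 / 0.9700 = 16.093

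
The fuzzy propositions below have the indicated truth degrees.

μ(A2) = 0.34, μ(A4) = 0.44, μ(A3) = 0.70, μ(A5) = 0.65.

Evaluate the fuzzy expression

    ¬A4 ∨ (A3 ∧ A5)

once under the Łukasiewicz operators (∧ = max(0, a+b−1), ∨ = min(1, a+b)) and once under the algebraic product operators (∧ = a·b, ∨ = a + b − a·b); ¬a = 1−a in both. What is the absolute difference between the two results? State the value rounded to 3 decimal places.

0.150

Under Łukasiewicz:
  ¬A4 = 1 − 0.44 = 0.56
  A3 ∧ A5 = max(0, a+b−1) on (0.70, 0.65) = 0.35
  ¬A4 ∨ (A3 ∧ A5) = min(1, a+b) on (0.56, 0.35) = 0.91
  → value = 0.9100
Under algebraic product:
  ¬A4 = 1 − 0.4400 = 0.5600
  A3 ∧ A5 = a·b on (0.7000, 0.6500) = 0.4550
  ¬A4 ∨ (A3 ∧ A5) = a + b − a·b on (0.5600, 0.4550) = 0.7602
  → value = 0.7602
|0.9100 − 0.7602| = 0.150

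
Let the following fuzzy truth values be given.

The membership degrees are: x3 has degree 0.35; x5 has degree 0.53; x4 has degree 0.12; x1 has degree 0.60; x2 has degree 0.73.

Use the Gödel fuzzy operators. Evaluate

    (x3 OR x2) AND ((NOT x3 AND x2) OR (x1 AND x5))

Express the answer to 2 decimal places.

x3 OR x2 = max(a, b) on (0.35, 0.73) = 0.73
NOT x3 = 1 − 0.35 = 0.65
NOT x3 AND x2 = min(a, b) on (0.65, 0.73) = 0.65
x1 AND x5 = min(a, b) on (0.60, 0.53) = 0.53
(NOT x3 AND x2) OR (x1 AND x5) = max(a, b) on (0.65, 0.53) = 0.65
(x3 OR x2) AND ((NOT x3 AND x2) OR (x1 AND x5)) = min(a, b) on (0.73, 0.65) = 0.65

0.65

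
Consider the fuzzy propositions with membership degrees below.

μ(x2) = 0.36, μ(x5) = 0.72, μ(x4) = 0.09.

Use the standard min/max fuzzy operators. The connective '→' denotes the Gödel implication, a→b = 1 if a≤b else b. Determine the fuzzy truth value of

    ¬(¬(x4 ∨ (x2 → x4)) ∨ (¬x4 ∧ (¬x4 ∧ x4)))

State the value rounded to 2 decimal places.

x2 → x4  [Gödel: 1 if a≤b else b] with a=0.36, b=0.09 → 0.09
x4 ∨ (x2 → x4) = max(a, b) on (0.09, 0.09) = 0.09
¬(x4 ∨ (x2 → x4)) = 1 − 0.09 = 0.91
¬x4 = 1 − 0.09 = 0.91
¬x4 = 1 − 0.09 = 0.91
¬x4 ∧ x4 = min(a, b) on (0.91, 0.09) = 0.09
¬x4 ∧ (¬x4 ∧ x4) = min(a, b) on (0.91, 0.09) = 0.09
¬(x4 ∨ (x2 → x4)) ∨ (¬x4 ∧ (¬x4 ∧ x4)) = max(a, b) on (0.91, 0.09) = 0.91
¬(¬(x4 ∨ (x2 → x4)) ∨ (¬x4 ∧ (¬x4 ∧ x4))) = 1 − 0.91 = 0.09

0.09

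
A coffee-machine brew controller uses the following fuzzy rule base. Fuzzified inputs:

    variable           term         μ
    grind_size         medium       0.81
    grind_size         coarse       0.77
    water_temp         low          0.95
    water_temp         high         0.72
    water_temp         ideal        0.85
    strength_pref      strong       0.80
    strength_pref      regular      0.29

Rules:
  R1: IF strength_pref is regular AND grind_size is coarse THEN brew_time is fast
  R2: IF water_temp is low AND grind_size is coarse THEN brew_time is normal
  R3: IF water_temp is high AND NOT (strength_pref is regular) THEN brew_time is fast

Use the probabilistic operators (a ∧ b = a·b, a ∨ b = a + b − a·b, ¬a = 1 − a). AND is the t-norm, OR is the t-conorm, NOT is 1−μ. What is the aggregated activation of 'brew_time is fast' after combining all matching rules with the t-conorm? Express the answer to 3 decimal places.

0.620

R1: regular=0.29, coarse=0.77; AND[a·b] → w = 0.2233
R2: low=0.95, coarse=0.77; AND[a·b] → w = 0.7315
R3: high=0.72, ¬regular=1−0.29=0.71; AND[a·b] → w = 0.5112
Rules with consequent 'fast': {R1, R3} → strengths 0.2233, 0.5112
Aggregate via t-conorm [a + b − a·b]: 0.6203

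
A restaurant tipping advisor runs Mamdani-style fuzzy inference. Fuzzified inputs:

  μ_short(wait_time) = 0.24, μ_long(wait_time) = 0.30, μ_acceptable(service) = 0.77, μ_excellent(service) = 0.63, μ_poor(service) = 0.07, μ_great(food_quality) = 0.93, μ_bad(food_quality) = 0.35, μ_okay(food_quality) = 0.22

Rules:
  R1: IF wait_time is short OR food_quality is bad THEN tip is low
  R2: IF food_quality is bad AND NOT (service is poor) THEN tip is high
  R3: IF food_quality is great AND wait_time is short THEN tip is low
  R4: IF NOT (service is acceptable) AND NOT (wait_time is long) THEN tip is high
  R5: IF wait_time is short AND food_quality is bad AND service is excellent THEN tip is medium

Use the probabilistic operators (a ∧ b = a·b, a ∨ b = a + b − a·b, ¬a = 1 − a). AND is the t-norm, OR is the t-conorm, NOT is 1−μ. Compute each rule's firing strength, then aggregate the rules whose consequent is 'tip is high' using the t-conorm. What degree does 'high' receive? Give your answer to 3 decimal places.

0.434

R1: short=0.24, bad=0.35; OR[a + b − a·b] → w = 0.5060
R2: bad=0.35, ¬poor=1−0.07=0.93; AND[a·b] → w = 0.3255
R3: great=0.93, short=0.24; AND[a·b] → w = 0.2232
R4: ¬acceptable=1−0.77=0.23, ¬long=1−0.30=0.70; AND[a·b] → w = 0.1610
R5: short=0.24, bad=0.35, excellent=0.63; AND[a·b] → w = 0.0529
Rules with consequent 'high': {R2, R4} → strengths 0.3255, 0.1610
Aggregate via t-conorm [a + b − a·b]: 0.4341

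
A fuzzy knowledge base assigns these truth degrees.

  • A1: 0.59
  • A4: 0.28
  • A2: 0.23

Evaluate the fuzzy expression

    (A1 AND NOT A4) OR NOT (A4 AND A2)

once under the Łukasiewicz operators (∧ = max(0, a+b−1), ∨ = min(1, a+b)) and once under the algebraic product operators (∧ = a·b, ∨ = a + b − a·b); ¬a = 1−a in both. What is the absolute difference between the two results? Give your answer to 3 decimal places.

Under Łukasiewicz:
  NOT A4 = 1 − 0.28 = 0.72
  A1 AND NOT A4 = max(0, a+b−1) on (0.59, 0.72) = 0.31
  A4 AND A2 = max(0, a+b−1) on (0.28, 0.23) = 0.00
  NOT (A4 AND A2) = 1 − 0.00 = 1.00
  (A1 AND NOT A4) OR NOT (A4 AND A2) = min(1, a+b) on (0.31, 1.00) = 1.00
  → value = 1.0000
Under algebraic product:
  NOT A4 = 1 − 0.2800 = 0.7200
  A1 AND NOT A4 = a·b on (0.5900, 0.7200) = 0.4248
  A4 AND A2 = a·b on (0.2800, 0.2300) = 0.0644
  NOT (A4 AND A2) = 1 − 0.0644 = 0.9356
  (A1 AND NOT A4) OR NOT (A4 AND A2) = a + b − a·b on (0.4248, 0.9356) = 0.9630
  → value = 0.9630
|1.0000 − 0.9630| = 0.037

0.037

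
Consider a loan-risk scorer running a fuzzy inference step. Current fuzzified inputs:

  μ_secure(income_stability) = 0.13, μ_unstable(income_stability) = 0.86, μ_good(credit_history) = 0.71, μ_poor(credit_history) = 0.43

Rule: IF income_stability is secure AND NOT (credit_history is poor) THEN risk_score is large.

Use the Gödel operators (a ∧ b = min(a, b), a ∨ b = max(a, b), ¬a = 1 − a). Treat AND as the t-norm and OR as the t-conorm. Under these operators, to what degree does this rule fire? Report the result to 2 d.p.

0.13

firing strength: secure=0.13, ¬poor=1−0.43=0.57; AND[min(a, b)] → w = 0.13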